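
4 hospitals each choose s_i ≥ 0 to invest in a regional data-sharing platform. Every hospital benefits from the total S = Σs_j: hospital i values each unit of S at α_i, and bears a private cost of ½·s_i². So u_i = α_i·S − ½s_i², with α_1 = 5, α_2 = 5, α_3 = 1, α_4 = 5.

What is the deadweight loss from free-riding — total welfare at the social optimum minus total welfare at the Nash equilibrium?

294

Hospital i's FOC: ∂u_i/∂s_i = α_i − s_i = 0, so s_i* = α_i.
NE contributions = (5, 5, 1, 5); S = 16.
W^NE = (Σα)·S − ½Σα_i² = 16² − ½·76 = 218.
Planner sets s_i = Σα_j = 16 for every i, so S^SO = 4·16 = 64.
W^SO = (Σα)·S^SO − ½·4·(Σα)² = (4/2)·16² = 512.
Deadweight loss = W^SO − W^NE = 294.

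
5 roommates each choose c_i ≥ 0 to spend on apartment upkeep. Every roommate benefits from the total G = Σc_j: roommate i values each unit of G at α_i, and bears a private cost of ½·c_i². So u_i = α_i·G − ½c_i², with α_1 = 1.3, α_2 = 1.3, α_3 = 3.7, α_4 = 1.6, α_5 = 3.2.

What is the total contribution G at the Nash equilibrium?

Roommate i's FOC: ∂u_i/∂c_i = α_i − c_i = 0, so c_i* = α_i.
NE contributions = (1.3, 1.3, 3.7, 1.6, 3.2); G = 11.1.

11.1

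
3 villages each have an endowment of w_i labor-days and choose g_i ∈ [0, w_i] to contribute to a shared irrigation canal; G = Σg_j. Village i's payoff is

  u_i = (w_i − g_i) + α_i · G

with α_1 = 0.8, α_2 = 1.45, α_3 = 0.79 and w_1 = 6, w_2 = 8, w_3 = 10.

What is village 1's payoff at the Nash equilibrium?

∂u_i/∂g_i = α_i − 1, so village i contributes w_i if α_i > 1, else 0.
α_i > 1 for i ∈ {2}; NE contributions (0, 8, 0), G = 8.
u_1 = (6 − 0) + 0.8·8 = 12.4.

12.4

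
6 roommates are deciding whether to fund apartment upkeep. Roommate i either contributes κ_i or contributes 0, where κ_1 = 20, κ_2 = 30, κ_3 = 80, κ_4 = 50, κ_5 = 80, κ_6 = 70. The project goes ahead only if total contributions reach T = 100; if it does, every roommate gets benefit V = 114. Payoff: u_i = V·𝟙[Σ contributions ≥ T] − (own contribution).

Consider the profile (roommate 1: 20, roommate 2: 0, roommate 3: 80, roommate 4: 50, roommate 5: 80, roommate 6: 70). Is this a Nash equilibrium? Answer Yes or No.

Total = 300 ≥ 100: provided.
Roommate 1 (pledges 20, payoff 94): dropping to 0 → total 280, payoff 114. Profitable deviation.

No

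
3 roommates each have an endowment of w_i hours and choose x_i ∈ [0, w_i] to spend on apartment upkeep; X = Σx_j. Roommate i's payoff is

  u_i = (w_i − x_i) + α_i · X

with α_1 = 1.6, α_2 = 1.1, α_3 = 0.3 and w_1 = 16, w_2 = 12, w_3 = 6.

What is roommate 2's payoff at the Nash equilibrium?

30.8

∂u_i/∂x_i = α_i − 1, so roommate i contributes w_i if α_i > 1, else 0.
α_i > 1 for i ∈ {1, 2}; NE contributions (16, 12, 0), X = 28.
u_2 = (12 − 12) + 1.1·28 = 30.8.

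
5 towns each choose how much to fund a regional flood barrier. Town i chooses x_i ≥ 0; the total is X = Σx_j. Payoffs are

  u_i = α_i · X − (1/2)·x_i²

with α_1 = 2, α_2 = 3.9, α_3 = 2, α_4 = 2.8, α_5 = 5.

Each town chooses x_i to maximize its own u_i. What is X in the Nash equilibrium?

Town i's FOC: ∂u_i/∂x_i = α_i − x_i = 0, so x_i* = α_i.
NE contributions = (2, 3.9, 2, 2.8, 5); X = 15.7.

15.7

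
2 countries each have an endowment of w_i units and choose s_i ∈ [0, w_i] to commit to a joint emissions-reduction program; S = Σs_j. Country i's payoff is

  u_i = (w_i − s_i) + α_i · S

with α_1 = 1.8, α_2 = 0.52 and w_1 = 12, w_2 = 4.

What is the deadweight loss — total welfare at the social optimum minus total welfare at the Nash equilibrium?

5.28

∂u_i/∂s_i = α_i − 1, so country i contributes w_i if α_i > 1, else 0.
α_i > 1 for i ∈ {1}; NE contributions (12, 0), S = 12.
W^NE = Σw_i − S^NE + (Σα_i)·S^NE = 16 + 1.32·12 = 31.84.
Planner: ∂(Σu_j)/∂s_i = Σα_j − 1 = 1.32 > 0, so everyone contributes w_i; S^SO = 16, W^SO = 16 + 1.32·16 = 37.12.
Deadweight loss = 5.28.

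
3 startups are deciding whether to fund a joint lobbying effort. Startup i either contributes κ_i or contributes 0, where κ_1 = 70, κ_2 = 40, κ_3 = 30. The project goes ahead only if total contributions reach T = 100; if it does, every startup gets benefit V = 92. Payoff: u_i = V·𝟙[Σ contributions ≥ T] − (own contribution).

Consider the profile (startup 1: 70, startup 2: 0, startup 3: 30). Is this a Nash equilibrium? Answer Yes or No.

Total = 100 ≥ 100: provided.
Startup 1 (pledges 70, payoff 22): dropping to 0 → total 30, payoff 0. No gain.
Startup 2 (pledges 0, payoff 92): pledging 40 → total 140, payoff 52. No gain.
Startup 3 (pledges 30, payoff 62): dropping to 0 → total 70, payoff 0. No gain.

Yes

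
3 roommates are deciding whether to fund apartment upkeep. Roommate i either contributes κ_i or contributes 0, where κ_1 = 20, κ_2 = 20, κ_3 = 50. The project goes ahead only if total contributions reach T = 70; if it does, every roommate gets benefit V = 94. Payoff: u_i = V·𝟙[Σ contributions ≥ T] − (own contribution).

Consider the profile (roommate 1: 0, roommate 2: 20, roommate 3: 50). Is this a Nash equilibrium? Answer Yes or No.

Total = 70 ≥ 70: provided.
Roommate 1 (pledges 0, payoff 94): pledging 20 → total 90, payoff 74. No gain.
Roommate 2 (pledges 20, payoff 74): dropping to 0 → total 50, payoff 0. No gain.
Roommate 3 (pledges 50, payoff 44): dropping to 0 → total 20, payoff 0. No gain.

Yes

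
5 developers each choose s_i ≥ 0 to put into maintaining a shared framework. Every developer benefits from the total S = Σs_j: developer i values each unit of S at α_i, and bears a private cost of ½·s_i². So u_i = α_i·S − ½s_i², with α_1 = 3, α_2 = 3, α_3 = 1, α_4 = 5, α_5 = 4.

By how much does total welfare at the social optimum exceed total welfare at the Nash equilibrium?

Developer i's FOC: ∂u_i/∂s_i = α_i − s_i = 0, so s_i* = α_i.
NE contributions = (3, 3, 1, 5, 4); S = 16.
W^NE = (Σα)·S − ½Σα_i² = 16² − ½·60 = 226.
Planner sets s_i = Σα_j = 16 for every i, so S^SO = 5·16 = 80.
W^SO = (Σα)·S^SO − ½·5·(Σα)² = (5/2)·16² = 640.
Deadweight loss = W^SO − W^NE = 414.

414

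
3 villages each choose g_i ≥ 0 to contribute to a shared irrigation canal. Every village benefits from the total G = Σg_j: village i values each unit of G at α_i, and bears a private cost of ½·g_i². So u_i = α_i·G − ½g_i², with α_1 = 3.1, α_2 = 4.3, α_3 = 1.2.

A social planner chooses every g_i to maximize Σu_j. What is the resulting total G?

25.8

Planner FOC: ∂(Σu_j)/∂g_i = (Σα_j) − g_i = 0, so g_i^SO = Σα_j = 8.6 for every i; G^SO = 25.8.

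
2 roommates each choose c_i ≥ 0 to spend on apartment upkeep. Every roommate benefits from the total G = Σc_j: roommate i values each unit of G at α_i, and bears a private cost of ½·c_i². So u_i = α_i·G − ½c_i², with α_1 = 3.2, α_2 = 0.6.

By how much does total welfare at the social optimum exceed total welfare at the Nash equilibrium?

5.3

Roommate i's FOC: ∂u_i/∂c_i = α_i − c_i = 0, so c_i* = α_i.
NE contributions = (3.2, 0.6); G = 3.8.
W^NE = (Σα)·G − ½Σα_i² = 3.8² − ½·10.6 = 9.14.
Planner sets c_i = Σα_j = 3.8 for every i, so G^SO = 2·3.8 = 7.6.
W^SO = (Σα)·G^SO − ½·2·(Σα)² = (2/2)·3.8² = 14.44.
Deadweight loss = W^SO − W^NE = 5.3.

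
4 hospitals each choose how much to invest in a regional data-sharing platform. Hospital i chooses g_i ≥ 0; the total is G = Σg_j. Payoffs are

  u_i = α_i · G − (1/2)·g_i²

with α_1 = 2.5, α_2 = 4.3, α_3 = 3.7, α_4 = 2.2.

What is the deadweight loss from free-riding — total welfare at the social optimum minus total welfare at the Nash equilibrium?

182.925

Hospital i's FOC: ∂u_i/∂g_i = α_i − g_i = 0, so g_i* = α_i.
NE contributions = (2.5, 4.3, 3.7, 2.2); G = 12.7.
W^NE = (Σα)·G − ½Σα_i² = 12.7² − ½·43.27 = 139.655.
Planner sets g_i = Σα_j = 12.7 for every i, so G^SO = 4·12.7 = 50.8.
W^SO = (Σα)·G^SO − ½·4·(Σα)² = (4/2)·12.7² = 322.58.
Deadweight loss = W^SO − W^NE = 182.925.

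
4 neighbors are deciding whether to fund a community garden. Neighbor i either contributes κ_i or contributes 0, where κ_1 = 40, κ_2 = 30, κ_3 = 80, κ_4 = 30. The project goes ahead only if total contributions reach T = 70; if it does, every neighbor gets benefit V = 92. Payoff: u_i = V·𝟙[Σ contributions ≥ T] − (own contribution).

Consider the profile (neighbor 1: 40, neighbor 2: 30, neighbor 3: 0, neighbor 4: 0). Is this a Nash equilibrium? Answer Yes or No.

Total = 70 ≥ 70: provided.
Neighbor 1 (pledges 40, payoff 52): dropping to 0 → total 30, payoff 0. No gain.
Neighbor 2 (pledges 30, payoff 62): dropping to 0 → total 40, payoff 0. No gain.
Neighbor 3 (pledges 0, payoff 92): pledging 80 → total 150, payoff 12. No gain.
Neighbor 4 (pledges 0, payoff 92): pledging 30 → total 100, payoff 62. No gain.

Yes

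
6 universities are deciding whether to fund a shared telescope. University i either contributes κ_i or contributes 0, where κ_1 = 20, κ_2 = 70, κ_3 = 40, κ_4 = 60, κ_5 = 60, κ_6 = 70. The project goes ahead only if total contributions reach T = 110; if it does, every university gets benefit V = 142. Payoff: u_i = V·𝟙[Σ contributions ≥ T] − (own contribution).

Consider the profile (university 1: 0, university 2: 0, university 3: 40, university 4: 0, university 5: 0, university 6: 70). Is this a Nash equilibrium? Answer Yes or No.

Total = 110 ≥ 110: provided.
University 1 (pledges 0, payoff 142): pledging 20 → total 130, payoff 122. No gain.
University 2 (pledges 0, payoff 142): pledging 70 → total 180, payoff 72. No gain.
University 3 (pledges 40, payoff 102): dropping to 0 → total 70, payoff 0. No gain.
University 4 (pledges 0, payoff 142): pledging 60 → total 170, payoff 82. No gain.
University 5 (pledges 0, payoff 142): pledging 60 → total 170, payoff 82. No gain.
University 6 (pledges 70, payoff 72): dropping to 0 → total 40, payoff 0. No gain.

Yes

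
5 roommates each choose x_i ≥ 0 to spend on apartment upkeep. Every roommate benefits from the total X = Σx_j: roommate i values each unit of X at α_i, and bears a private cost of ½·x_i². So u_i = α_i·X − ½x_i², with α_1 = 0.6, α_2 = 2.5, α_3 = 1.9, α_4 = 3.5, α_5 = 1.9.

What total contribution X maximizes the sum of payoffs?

52

Planner FOC: ∂(Σu_j)/∂x_i = (Σα_j) − x_i = 0, so x_i^SO = Σα_j = 10.4 for every i; X^SO = 52.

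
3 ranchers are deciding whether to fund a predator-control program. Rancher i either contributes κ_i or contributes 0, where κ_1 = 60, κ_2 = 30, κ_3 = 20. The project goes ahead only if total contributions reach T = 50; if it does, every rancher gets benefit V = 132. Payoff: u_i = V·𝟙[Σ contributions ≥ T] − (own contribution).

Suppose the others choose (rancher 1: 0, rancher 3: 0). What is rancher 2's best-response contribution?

Others' total = 0. Even contributing 30 gives 30 < 50: no benefit either way.
Best response: 0.

0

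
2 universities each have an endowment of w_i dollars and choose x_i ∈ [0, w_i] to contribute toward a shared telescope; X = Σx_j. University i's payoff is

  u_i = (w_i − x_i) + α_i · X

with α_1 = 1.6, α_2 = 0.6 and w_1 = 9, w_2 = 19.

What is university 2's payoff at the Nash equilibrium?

24.4

∂u_i/∂x_i = α_i − 1, so university i contributes w_i if α_i > 1, else 0.
α_i > 1 for i ∈ {1}; NE contributions (9, 0), X = 9.
u_2 = (19 − 0) + 0.6·9 = 24.4.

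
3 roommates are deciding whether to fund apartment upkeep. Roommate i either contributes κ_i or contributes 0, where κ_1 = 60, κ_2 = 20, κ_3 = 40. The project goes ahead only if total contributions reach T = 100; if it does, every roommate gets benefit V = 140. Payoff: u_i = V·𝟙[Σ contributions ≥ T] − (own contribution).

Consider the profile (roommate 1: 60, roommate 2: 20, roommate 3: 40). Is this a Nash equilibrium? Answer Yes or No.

No

Total = 120 ≥ 100: provided.
Roommate 1 (pledges 60, payoff 80): dropping to 0 → total 60, payoff 0. No gain.
Roommate 2 (pledges 20, payoff 120): dropping to 0 → total 100, payoff 140. Profitable deviation.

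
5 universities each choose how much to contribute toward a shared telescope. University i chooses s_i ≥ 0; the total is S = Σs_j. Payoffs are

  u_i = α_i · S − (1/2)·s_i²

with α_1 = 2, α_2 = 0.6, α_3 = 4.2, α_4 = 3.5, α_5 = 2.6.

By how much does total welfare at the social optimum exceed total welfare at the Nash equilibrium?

University i's FOC: ∂u_i/∂s_i = α_i − s_i = 0, so s_i* = α_i.
NE contributions = (2, 0.6, 4.2, 3.5, 2.6); S = 12.9.
W^NE = (Σα)·S − ½Σα_i² = 12.9² − ½·41.01 = 145.905.
Planner sets s_i = Σα_j = 12.9 for every i, so S^SO = 5·12.9 = 64.5.
W^SO = (Σα)·S^SO − ½·5·(Σα)² = (5/2)·12.9² = 416.025.
Deadweight loss = W^SO − W^NE = 270.12.

270.12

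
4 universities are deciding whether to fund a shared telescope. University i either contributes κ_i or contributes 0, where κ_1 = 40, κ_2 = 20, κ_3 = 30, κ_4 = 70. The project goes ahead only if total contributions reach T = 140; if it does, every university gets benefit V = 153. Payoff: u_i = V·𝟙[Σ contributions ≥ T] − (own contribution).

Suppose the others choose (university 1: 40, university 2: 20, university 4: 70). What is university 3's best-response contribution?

30

Others' total = 130. Contributing 30 brings total to 160 ≥ 140: gain V − κ_3 = 123.
Best response: 30.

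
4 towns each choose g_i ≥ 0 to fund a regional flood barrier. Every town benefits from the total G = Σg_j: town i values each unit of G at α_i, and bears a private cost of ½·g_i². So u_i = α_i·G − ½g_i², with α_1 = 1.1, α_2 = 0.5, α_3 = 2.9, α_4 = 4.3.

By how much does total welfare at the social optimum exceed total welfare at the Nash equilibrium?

Town i's FOC: ∂u_i/∂g_i = α_i − g_i = 0, so g_i* = α_i.
NE contributions = (1.1, 0.5, 2.9, 4.3); G = 8.8.
W^NE = (Σα)·G − ½Σα_i² = 8.8² − ½·28.36 = 63.26.
Planner sets g_i = Σα_j = 8.8 for every i, so G^SO = 4·8.8 = 35.2.
W^SO = (Σα)·G^SO − ½·4·(Σα)² = (4/2)·8.8² = 154.88.
Deadweight loss = W^SO − W^NE = 91.62.

91.62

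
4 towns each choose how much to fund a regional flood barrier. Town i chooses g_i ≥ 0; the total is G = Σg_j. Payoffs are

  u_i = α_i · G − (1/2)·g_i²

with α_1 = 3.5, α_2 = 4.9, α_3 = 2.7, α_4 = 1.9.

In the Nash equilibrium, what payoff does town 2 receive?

51.695

Town i's FOC: ∂u_i/∂g_i = α_i − g_i = 0, so g_i* = α_i.
NE contributions = (3.5, 4.9, 2.7, 1.9); G = 13.
u_2 = α_2·G − ½·(g_2)² = 4.9·13 − ½·4.9² = 51.695.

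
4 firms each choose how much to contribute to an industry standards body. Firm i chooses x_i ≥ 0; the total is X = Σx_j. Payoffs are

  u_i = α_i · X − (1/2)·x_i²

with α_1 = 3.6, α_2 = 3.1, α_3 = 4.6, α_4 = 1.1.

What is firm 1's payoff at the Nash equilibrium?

38.16

Firm i's FOC: ∂u_i/∂x_i = α_i − x_i = 0, so x_i* = α_i.
NE contributions = (3.6, 3.1, 4.6, 1.1); X = 12.4.
u_1 = α_1·X − ½·(x_1)² = 3.6·12.4 − ½·3.6² = 38.16.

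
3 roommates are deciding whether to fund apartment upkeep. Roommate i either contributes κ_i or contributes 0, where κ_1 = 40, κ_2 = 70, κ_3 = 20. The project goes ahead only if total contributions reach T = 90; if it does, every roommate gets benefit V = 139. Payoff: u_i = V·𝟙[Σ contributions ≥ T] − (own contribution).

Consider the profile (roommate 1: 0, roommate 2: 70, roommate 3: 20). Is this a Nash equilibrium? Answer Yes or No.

Yes

Total = 90 ≥ 90: provided.
Roommate 1 (pledges 0, payoff 139): pledging 40 → total 130, payoff 99. No gain.
Roommate 2 (pledges 70, payoff 69): dropping to 0 → total 20, payoff 0. No gain.
Roommate 3 (pledges 20, payoff 119): dropping to 0 → total 70, payoff 0. No gain.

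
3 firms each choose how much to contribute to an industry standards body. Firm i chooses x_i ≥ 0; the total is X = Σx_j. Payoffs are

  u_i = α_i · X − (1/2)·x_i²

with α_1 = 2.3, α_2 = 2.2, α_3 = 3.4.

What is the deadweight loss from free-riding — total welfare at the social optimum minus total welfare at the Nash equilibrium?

42.05

Firm i's FOC: ∂u_i/∂x_i = α_i − x_i = 0, so x_i* = α_i.
NE contributions = (2.3, 2.2, 3.4); X = 7.9.
W^NE = (Σα)·X − ½Σα_i² = 7.9² − ½·21.69 = 51.565.
Planner sets x_i = Σα_j = 7.9 for every i, so X^SO = 3·7.9 = 23.7.
W^SO = (Σα)·X^SO − ½·3·(Σα)² = (3/2)·7.9² = 93.615.
Deadweight loss = W^SO − W^NE = 42.05.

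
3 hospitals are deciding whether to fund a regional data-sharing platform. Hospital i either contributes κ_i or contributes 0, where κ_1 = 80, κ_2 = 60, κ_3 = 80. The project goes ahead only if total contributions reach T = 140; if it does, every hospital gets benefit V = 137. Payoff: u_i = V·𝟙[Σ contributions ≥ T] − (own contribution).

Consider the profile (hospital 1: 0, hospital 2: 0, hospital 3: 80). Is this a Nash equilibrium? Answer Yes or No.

Total = 80 < 140: not provided.
Hospital 1 (pledges 0, payoff 0): pledging 80 → total 160, payoff 57. Profitable deviation.

No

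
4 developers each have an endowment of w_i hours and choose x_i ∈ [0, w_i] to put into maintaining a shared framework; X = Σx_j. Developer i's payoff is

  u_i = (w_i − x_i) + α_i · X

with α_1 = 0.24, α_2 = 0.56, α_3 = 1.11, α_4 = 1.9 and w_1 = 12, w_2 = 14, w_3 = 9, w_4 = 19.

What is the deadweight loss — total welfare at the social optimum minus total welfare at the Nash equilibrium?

73.06

∂u_i/∂x_i = α_i − 1, so developer i contributes w_i if α_i > 1, else 0.
α_i > 1 for i ∈ {3, 4}; NE contributions (0, 0, 9, 19), X = 28.
W^NE = Σw_i − X^NE + (Σα_i)·X^NE = 54 + 2.81·28 = 132.68.
Planner: ∂(Σu_j)/∂x_i = Σα_j − 1 = 2.81 > 0, so everyone contributes w_i; X^SO = 54, W^SO = 54 + 2.81·54 = 205.74.
Deadweight loss = 73.06.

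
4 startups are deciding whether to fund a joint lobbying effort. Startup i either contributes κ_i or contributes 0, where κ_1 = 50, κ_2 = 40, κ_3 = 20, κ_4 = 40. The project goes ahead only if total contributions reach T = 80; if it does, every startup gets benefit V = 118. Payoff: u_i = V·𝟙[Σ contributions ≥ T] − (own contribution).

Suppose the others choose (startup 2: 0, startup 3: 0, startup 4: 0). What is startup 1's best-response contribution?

0

Others' total = 0. Even contributing 50 gives 50 < 80: no benefit either way.
Best response: 0.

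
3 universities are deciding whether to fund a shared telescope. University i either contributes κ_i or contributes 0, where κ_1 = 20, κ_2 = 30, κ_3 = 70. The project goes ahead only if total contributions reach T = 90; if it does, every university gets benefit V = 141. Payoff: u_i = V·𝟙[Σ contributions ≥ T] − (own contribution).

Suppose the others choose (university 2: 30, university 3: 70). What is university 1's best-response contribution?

0

Others' total = 100 ≥ 90; contributing adds cost 20 for no extra benefit.
Best response: 0.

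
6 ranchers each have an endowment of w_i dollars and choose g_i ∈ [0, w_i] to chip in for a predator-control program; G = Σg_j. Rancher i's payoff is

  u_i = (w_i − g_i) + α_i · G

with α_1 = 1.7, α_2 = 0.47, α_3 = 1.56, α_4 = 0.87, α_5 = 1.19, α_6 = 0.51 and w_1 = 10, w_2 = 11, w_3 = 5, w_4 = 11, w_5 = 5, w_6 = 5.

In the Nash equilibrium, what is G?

20

∂u_i/∂g_i = α_i − 1, so rancher i contributes w_i if α_i > 1, else 0.
α_i > 1 for i ∈ {1, 3, 5}; NE contributions (10, 0, 5, 0, 5, 0), G = 20.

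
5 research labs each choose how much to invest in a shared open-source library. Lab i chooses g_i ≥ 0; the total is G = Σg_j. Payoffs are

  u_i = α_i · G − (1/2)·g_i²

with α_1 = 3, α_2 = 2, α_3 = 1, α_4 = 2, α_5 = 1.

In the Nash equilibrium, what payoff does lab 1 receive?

22.5

Lab i's FOC: ∂u_i/∂g_i = α_i − g_i = 0, so g_i* = α_i.
NE contributions = (3, 2, 1, 2, 1); G = 9.
u_1 = α_1·G − ½·(g_1)² = 3·9 − ½·3² = 22.5.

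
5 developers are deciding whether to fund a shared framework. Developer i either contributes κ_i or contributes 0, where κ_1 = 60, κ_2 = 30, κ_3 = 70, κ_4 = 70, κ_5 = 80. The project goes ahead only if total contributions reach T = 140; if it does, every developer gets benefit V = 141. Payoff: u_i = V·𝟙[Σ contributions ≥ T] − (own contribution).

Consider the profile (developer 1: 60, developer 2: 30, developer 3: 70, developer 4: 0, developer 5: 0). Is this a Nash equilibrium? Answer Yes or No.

Total = 160 ≥ 140: provided.
Developer 1 (pledges 60, payoff 81): dropping to 0 → total 100, payoff 0. No gain.
Developer 2 (pledges 30, payoff 111): dropping to 0 → total 130, payoff 0. No gain.
Developer 3 (pledges 70, payoff 71): dropping to 0 → total 90, payoff 0. No gain.
Developer 4 (pledges 0, payoff 141): pledging 70 → total 230, payoff 71. No gain.
Developer 5 (pledges 0, payoff 141): pledging 80 → total 240, payoff 61. No gain.

Yes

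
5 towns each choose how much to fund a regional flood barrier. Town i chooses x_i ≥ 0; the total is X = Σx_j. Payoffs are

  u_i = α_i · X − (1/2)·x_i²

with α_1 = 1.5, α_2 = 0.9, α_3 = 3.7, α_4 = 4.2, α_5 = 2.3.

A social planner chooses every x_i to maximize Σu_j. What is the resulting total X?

Planner FOC: ∂(Σu_j)/∂x_i = (Σα_j) − x_i = 0, so x_i^SO = Σα_j = 12.6 for every i; X^SO = 63.

63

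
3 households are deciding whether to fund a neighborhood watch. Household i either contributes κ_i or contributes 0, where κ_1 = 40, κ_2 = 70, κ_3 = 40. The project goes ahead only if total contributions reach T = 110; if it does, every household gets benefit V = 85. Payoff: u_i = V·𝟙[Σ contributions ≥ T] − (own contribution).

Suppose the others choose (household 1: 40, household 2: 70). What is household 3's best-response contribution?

Others' total = 110 ≥ 110; contributing adds cost 40 for no extra benefit.
Best response: 0.

0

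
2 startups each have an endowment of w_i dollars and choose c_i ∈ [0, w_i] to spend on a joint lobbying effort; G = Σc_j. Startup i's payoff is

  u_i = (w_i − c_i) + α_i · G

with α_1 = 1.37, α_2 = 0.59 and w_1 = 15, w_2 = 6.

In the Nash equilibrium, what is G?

∂u_i/∂c_i = α_i − 1, so startup i contributes w_i if α_i > 1, else 0.
α_i > 1 for i ∈ {1}; NE contributions (15, 0), G = 15.

15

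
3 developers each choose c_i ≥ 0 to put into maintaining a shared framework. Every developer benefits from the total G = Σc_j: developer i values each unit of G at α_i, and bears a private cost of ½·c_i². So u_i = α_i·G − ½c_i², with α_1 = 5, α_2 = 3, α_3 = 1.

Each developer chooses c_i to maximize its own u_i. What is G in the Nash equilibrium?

Developer i's FOC: ∂u_i/∂c_i = α_i − c_i = 0, so c_i* = α_i.
NE contributions = (5, 3, 1); G = 9.

9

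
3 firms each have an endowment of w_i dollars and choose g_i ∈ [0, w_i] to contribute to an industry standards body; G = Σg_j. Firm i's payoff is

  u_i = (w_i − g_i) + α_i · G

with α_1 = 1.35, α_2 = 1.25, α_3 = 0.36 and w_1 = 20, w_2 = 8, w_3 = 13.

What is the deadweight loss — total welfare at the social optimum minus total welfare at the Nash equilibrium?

∂u_i/∂g_i = α_i − 1, so firm i contributes w_i if α_i > 1, else 0.
α_i > 1 for i ∈ {1, 2}; NE contributions (20, 8, 0), G = 28.
W^NE = Σw_i − G^NE + (Σα_i)·G^NE = 41 + 1.96·28 = 95.88.
Planner: ∂(Σu_j)/∂g_i = Σα_j − 1 = 1.96 > 0, so everyone contributes w_i; G^SO = 41, W^SO = 41 + 1.96·41 = 121.36.
Deadweight loss = 25.48.

25.48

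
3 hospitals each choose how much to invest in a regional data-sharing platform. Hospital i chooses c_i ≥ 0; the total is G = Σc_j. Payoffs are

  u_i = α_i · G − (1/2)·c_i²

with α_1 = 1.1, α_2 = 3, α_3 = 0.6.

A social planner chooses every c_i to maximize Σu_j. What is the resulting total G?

Planner FOC: ∂(Σu_j)/∂c_i = (Σα_j) − c_i = 0, so c_i^SO = Σα_j = 4.7 for every i; G^SO = 14.1.

14.1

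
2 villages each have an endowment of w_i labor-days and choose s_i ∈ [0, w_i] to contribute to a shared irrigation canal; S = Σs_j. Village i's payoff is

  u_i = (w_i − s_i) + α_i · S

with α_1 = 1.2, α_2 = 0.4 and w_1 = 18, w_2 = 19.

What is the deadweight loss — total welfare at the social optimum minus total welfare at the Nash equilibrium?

∂u_i/∂s_i = α_i − 1, so village i contributes w_i if α_i > 1, else 0.
α_i > 1 for i ∈ {1}; NE contributions (18, 0), S = 18.
W^NE = Σw_i − S^NE + (Σα_i)·S^NE = 37 + 0.6·18 = 47.8.
Planner: ∂(Σu_j)/∂s_i = Σα_j − 1 = 0.6 > 0, so everyone contributes w_i; S^SO = 37, W^SO = 37 + 0.6·37 = 59.2.
Deadweight loss = 11.4.

11.4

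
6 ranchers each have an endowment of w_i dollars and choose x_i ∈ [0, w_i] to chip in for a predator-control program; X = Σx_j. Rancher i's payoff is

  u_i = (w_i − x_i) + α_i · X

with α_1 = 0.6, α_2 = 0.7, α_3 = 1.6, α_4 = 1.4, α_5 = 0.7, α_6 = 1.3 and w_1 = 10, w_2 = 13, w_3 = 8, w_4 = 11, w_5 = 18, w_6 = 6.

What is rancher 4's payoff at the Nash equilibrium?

∂u_i/∂x_i = α_i − 1, so rancher i contributes w_i if α_i > 1, else 0.
α_i > 1 for i ∈ {3, 4, 6}; NE contributions (0, 0, 8, 11, 0, 6), X = 25.
u_4 = (11 − 11) + 1.4·25 = 35.

35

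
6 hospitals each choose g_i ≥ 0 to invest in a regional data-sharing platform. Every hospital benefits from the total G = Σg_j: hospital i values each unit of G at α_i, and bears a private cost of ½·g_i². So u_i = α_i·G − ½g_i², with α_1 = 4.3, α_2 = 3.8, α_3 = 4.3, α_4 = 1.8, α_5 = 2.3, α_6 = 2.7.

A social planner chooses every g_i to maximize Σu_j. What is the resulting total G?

115.2

Planner FOC: ∂(Σu_j)/∂g_i = (Σα_j) − g_i = 0, so g_i^SO = Σα_j = 19.2 for every i; G^SO = 115.2.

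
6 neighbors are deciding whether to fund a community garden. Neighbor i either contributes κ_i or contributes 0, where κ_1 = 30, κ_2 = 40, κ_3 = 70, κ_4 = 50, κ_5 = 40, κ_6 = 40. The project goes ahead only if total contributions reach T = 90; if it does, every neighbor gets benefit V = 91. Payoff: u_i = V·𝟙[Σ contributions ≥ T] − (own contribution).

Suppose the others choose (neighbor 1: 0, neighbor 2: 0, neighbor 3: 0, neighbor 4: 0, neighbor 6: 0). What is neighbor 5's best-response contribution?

0

Others' total = 0. Even contributing 40 gives 40 < 90: no benefit either way.
Best response: 0.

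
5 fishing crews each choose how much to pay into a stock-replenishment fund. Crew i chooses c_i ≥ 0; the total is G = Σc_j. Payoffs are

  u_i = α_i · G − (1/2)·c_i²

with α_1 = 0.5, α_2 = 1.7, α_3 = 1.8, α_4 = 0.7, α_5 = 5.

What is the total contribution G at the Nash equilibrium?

9.7

Crew i's FOC: ∂u_i/∂c_i = α_i − c_i = 0, so c_i* = α_i.
NE contributions = (0.5, 1.7, 1.8, 0.7, 5); G = 9.7.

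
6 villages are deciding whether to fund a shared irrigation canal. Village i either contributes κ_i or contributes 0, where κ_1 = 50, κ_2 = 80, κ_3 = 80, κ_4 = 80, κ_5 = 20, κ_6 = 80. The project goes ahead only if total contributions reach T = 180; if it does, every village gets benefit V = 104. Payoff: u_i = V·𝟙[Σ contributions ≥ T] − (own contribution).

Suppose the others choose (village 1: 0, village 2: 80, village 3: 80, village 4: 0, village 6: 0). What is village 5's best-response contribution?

20

Others' total = 160. Contributing 20 brings total to 180 ≥ 180: gain V − κ_5 = 84.
Best response: 20.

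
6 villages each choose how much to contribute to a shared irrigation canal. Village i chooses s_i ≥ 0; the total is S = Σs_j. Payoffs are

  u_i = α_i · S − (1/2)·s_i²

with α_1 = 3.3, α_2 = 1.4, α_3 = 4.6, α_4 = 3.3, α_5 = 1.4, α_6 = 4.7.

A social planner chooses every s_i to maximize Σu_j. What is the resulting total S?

Planner FOC: ∂(Σu_j)/∂s_i = (Σα_j) − s_i = 0, so s_i^SO = Σα_j = 18.7 for every i; S^SO = 112.2.

112.2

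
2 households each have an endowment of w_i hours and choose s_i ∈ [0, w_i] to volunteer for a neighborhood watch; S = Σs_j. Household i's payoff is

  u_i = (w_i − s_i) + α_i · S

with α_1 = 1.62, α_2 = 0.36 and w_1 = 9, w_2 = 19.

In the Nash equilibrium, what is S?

∂u_i/∂s_i = α_i − 1, so household i contributes w_i if α_i > 1, else 0.
α_i > 1 for i ∈ {1}; NE contributions (9, 0), S = 9.

9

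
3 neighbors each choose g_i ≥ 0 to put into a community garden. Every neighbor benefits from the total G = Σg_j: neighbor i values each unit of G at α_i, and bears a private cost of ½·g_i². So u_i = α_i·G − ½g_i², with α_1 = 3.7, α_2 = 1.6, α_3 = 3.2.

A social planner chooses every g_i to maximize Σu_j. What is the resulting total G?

Planner FOC: ∂(Σu_j)/∂g_i = (Σα_j) − g_i = 0, so g_i^SO = Σα_j = 8.5 for every i; G^SO = 25.5.

25.5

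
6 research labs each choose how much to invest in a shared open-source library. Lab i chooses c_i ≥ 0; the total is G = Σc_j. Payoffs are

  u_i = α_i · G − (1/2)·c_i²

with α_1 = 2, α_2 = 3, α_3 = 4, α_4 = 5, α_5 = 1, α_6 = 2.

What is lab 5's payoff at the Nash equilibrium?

Lab i's FOC: ∂u_i/∂c_i = α_i − c_i = 0, so c_i* = α_i.
NE contributions = (2, 3, 4, 5, 1, 2); G = 17.
u_5 = α_5·G − ½·(c_5)² = 1·17 − ½·1² = 16.5.

16.5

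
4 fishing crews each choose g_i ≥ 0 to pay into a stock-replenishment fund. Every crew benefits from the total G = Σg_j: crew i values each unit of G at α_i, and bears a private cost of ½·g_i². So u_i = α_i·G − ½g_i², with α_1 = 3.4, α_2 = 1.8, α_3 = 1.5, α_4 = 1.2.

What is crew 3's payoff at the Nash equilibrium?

Crew i's FOC: ∂u_i/∂g_i = α_i − g_i = 0, so g_i* = α_i.
NE contributions = (3.4, 1.8, 1.5, 1.2); G = 7.9.
u_3 = α_3·G − ½·(g_3)² = 1.5·7.9 − ½·1.5² = 10.725.

10.725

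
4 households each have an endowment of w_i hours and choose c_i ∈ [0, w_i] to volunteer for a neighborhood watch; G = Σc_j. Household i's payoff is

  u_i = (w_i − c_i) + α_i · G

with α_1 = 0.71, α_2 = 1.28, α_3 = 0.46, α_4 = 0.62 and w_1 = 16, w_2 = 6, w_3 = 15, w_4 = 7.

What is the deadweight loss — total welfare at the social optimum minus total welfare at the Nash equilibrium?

∂u_i/∂c_i = α_i − 1, so household i contributes w_i if α_i > 1, else 0.
α_i > 1 for i ∈ {2}; NE contributions (0, 6, 0, 0), G = 6.
W^NE = Σw_i − G^NE + (Σα_i)·G^NE = 44 + 2.07·6 = 56.42.
Planner: ∂(Σu_j)/∂c_i = Σα_j − 1 = 2.07 > 0, so everyone contributes w_i; G^SO = 44, W^SO = 44 + 2.07·44 = 135.08.
Deadweight loss = 78.66.

78.66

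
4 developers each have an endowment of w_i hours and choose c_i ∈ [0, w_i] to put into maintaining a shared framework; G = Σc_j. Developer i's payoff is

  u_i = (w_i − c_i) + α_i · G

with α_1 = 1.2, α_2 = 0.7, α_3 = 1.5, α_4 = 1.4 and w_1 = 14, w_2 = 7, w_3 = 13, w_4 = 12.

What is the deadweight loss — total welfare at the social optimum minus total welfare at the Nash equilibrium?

∂u_i/∂c_i = α_i − 1, so developer i contributes w_i if α_i > 1, else 0.
α_i > 1 for i ∈ {1, 3, 4}; NE contributions (14, 0, 13, 12), G = 39.
W^NE = Σw_i − G^NE + (Σα_i)·G^NE = 46 + 3.8·39 = 194.2.
Planner: ∂(Σu_j)/∂c_i = Σα_j − 1 = 3.8 > 0, so everyone contributes w_i; G^SO = 46, W^SO = 46 + 3.8·46 = 220.8.
Deadweight loss = 26.6.

26.6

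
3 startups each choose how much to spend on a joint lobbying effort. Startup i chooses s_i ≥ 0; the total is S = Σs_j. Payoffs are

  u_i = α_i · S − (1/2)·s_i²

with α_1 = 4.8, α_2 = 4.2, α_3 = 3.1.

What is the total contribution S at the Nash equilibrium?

Startup i's FOC: ∂u_i/∂s_i = α_i − s_i = 0, so s_i* = α_i.
NE contributions = (4.8, 4.2, 3.1); S = 12.1.

12.1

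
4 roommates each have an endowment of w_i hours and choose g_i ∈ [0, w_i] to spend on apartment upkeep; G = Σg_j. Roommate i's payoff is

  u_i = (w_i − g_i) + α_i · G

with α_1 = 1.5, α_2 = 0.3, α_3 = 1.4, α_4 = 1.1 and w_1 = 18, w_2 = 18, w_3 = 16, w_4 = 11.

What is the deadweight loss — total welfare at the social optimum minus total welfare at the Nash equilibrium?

∂u_i/∂g_i = α_i − 1, so roommate i contributes w_i if α_i > 1, else 0.
α_i > 1 for i ∈ {1, 3, 4}; NE contributions (18, 0, 16, 11), G = 45.
W^NE = Σw_i − G^NE + (Σα_i)·G^NE = 63 + 3.3·45 = 211.5.
Planner: ∂(Σu_j)/∂g_i = Σα_j − 1 = 3.3 > 0, so everyone contributes w_i; G^SO = 63, W^SO = 63 + 3.3·63 = 270.9.
Deadweight loss = 59.4.

59.4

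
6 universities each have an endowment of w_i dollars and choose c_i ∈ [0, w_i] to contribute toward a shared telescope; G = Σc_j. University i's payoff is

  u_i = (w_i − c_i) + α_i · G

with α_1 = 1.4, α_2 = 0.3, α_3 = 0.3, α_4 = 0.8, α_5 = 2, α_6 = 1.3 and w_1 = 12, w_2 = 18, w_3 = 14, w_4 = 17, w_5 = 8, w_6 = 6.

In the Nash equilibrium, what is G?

26

∂u_i/∂c_i = α_i − 1, so university i contributes w_i if α_i > 1, else 0.
α_i > 1 for i ∈ {1, 5, 6}; NE contributions (12, 0, 0, 0, 8, 6), G = 26.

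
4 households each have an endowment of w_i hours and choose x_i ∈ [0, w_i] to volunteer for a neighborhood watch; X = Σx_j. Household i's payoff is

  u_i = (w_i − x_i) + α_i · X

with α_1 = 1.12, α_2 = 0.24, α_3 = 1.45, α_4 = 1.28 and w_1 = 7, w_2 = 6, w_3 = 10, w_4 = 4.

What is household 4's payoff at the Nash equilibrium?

26.88

∂u_i/∂x_i = α_i − 1, so household i contributes w_i if α_i > 1, else 0.
α_i > 1 for i ∈ {1, 3, 4}; NE contributions (7, 0, 10, 4), X = 21.
u_4 = (4 − 4) + 1.28·21 = 26.88.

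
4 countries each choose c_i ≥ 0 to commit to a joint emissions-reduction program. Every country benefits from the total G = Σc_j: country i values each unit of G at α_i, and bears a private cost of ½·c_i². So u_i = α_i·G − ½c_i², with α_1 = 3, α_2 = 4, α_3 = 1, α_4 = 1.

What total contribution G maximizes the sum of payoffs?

Planner FOC: ∂(Σu_j)/∂c_i = (Σα_j) − c_i = 0, so c_i^SO = Σα_j = 9 for every i; G^SO = 36.

36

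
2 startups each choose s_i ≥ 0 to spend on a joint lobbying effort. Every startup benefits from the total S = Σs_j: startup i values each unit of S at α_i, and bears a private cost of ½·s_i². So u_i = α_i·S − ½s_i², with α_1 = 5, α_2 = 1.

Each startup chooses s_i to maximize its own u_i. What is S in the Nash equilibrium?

Startup i's FOC: ∂u_i/∂s_i = α_i − s_i = 0, so s_i* = α_i.
NE contributions = (5, 1); S = 6.

6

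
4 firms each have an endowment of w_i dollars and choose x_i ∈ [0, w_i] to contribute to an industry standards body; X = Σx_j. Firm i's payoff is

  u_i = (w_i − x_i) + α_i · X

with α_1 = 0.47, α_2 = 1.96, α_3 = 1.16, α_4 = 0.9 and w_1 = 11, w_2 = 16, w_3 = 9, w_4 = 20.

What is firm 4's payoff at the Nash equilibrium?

∂u_i/∂x_i = α_i − 1, so firm i contributes w_i if α_i > 1, else 0.
α_i > 1 for i ∈ {2, 3}; NE contributions (0, 16, 9, 0), X = 25.
u_4 = (20 − 0) + 0.9·25 = 42.5.

42.5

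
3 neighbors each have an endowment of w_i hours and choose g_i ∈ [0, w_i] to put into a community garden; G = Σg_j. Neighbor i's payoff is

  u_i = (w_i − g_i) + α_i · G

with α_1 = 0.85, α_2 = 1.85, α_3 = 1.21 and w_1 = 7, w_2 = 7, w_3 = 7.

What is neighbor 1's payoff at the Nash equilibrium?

∂u_i/∂g_i = α_i − 1, so neighbor i contributes w_i if α_i > 1, else 0.
α_i > 1 for i ∈ {2, 3}; NE contributions (0, 7, 7), G = 14.
u_1 = (7 − 0) + 0.85·14 = 18.9.

18.9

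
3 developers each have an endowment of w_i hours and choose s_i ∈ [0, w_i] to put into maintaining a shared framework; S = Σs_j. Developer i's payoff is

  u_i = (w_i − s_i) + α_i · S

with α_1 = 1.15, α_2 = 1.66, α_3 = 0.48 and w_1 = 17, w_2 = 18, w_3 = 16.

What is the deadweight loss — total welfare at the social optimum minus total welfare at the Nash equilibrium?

∂u_i/∂s_i = α_i − 1, so developer i contributes w_i if α_i > 1, else 0.
α_i > 1 for i ∈ {1, 2}; NE contributions (17, 18, 0), S = 35.
W^NE = Σw_i − S^NE + (Σα_i)·S^NE = 51 + 2.29·35 = 131.15.
Planner: ∂(Σu_j)/∂s_i = Σα_j − 1 = 2.29 > 0, so everyone contributes w_i; S^SO = 51, W^SO = 51 + 2.29·51 = 167.79.
Deadweight loss = 36.64.

36.64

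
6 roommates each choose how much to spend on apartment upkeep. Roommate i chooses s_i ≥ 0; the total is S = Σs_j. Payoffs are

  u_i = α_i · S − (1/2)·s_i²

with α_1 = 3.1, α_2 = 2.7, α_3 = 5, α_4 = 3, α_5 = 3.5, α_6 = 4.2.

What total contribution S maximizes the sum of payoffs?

129

Planner FOC: ∂(Σu_j)/∂s_i = (Σα_j) − s_i = 0, so s_i^SO = Σα_j = 21.5 for every i; S^SO = 129.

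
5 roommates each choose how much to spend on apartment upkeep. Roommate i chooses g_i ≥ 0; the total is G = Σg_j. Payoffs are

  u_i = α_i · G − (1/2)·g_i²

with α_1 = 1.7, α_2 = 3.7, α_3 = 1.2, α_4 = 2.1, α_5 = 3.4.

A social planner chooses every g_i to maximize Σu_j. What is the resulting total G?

Planner FOC: ∂(Σu_j)/∂g_i = (Σα_j) − g_i = 0, so g_i^SO = Σα_j = 12.1 for every i; G^SO = 60.5.

60.5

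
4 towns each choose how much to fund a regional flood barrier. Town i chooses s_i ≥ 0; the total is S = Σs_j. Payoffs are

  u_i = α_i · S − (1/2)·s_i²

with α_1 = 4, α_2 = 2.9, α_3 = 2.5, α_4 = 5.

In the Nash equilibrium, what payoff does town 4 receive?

Town i's FOC: ∂u_i/∂s_i = α_i − s_i = 0, so s_i* = α_i.
NE contributions = (4, 2.9, 2.5, 5); S = 14.4.
u_4 = α_4·S − ½·(s_4)² = 5·14.4 − ½·5² = 59.5.

59.5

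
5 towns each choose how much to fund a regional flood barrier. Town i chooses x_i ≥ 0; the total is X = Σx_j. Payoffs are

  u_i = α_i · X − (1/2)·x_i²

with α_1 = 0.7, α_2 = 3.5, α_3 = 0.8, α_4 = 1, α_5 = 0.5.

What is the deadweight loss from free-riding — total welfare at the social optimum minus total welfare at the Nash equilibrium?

70.69

Town i's FOC: ∂u_i/∂x_i = α_i − x_i = 0, so x_i* = α_i.
NE contributions = (0.7, 3.5, 0.8, 1, 0.5); X = 6.5.
W^NE = (Σα)·X − ½Σα_i² = 6.5² − ½·14.63 = 34.935.
Planner sets x_i = Σα_j = 6.5 for every i, so X^SO = 5·6.5 = 32.5.
W^SO = (Σα)·X^SO − ½·5·(Σα)² = (5/2)·6.5² = 105.625.
Deadweight loss = W^SO − W^NE = 70.69.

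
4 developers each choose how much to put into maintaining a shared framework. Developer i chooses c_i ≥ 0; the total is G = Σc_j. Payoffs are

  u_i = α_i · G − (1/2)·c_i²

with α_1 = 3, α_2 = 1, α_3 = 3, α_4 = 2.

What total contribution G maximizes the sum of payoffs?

36

Planner FOC: ∂(Σu_j)/∂c_i = (Σα_j) − c_i = 0, so c_i^SO = Σα_j = 9 for every i; G^SO = 36.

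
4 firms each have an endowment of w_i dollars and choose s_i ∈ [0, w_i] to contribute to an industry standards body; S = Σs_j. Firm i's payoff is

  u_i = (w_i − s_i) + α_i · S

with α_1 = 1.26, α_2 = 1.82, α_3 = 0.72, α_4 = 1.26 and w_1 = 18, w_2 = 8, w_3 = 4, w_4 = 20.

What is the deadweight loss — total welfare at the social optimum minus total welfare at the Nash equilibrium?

16.24

∂u_i/∂s_i = α_i − 1, so firm i contributes w_i if α_i > 1, else 0.
α_i > 1 for i ∈ {1, 2, 4}; NE contributions (18, 8, 0, 20), S = 46.
W^NE = Σw_i − S^NE + (Σα_i)·S^NE = 50 + 4.06·46 = 236.76.
Planner: ∂(Σu_j)/∂s_i = Σα_j − 1 = 4.06 > 0, so everyone contributes w_i; S^SO = 50, W^SO = 50 + 4.06·50 = 253.
Deadweight loss = 16.24.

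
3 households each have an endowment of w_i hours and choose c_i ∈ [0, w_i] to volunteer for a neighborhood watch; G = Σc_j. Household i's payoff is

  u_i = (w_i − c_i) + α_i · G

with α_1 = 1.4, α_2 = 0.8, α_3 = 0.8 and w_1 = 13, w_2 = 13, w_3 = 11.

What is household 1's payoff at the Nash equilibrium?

∂u_i/∂c_i = α_i − 1, so household i contributes w_i if α_i > 1, else 0.
α_i > 1 for i ∈ {1}; NE contributions (13, 0, 0), G = 13.
u_1 = (13 − 13) + 1.4·13 = 18.2.

18.2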